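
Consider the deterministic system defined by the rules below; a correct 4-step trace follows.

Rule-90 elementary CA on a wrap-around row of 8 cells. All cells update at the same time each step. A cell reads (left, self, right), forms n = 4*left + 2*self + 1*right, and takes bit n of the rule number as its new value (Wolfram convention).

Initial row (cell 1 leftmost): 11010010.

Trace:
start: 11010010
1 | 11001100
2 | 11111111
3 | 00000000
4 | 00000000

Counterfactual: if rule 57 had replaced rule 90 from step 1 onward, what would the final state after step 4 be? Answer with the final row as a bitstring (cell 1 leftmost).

(re-executing steps 1..4 under rule 57; state before step 1: 11010010)
1 | 10101001
2 | 01010101
3 | 10101010
4 | 01010101

01010101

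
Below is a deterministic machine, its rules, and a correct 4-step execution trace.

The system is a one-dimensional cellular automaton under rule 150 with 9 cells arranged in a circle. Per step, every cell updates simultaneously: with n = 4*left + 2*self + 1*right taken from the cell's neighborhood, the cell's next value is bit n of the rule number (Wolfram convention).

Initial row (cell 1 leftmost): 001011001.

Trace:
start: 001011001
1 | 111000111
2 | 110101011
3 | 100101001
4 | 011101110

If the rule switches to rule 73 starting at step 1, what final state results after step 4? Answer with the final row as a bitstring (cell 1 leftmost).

100011000

(re-executing steps 1..4 under rule 73; state before step 1: 001011001)
1 | 000011000
2 | 111011011
3 | 001011010
4 | 100011000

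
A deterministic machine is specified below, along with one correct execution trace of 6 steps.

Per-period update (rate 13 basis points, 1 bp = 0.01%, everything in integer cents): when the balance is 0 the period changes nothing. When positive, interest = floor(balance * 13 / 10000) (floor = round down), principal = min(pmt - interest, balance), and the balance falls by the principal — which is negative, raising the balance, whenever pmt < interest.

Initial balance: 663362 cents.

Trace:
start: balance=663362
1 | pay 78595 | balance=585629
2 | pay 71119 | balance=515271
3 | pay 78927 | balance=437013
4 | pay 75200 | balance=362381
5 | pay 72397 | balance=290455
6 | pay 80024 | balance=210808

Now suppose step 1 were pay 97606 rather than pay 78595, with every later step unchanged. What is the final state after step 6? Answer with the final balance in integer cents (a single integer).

(re-executing from step 1 with the substitution; state before step 1: balance=663362)
1 | pay 97606 | balance=566618
2 | pay 71119 | balance=496235
3 | pay 78927 | balance=417953
4 | pay 75200 | balance=343296
5 | pay 72397 | balance=271345
6 | pay 80024 | balance=191673

191673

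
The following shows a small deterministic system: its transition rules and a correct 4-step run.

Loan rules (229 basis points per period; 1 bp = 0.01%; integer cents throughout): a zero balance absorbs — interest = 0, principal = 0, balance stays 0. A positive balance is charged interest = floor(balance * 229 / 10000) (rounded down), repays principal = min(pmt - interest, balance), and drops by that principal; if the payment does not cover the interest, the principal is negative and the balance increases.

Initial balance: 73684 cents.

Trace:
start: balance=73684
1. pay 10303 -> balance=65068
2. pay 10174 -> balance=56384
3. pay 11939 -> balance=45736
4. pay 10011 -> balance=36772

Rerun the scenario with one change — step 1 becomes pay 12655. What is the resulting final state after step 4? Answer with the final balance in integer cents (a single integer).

(re-executing from step 1 with the substitution; state before step 1: balance=73684)
1. pay 12655 -> balance=62716
2. pay 10174 -> balance=53978
3. pay 11939 -> balance=43275
4. pay 10011 -> balance=34254

34254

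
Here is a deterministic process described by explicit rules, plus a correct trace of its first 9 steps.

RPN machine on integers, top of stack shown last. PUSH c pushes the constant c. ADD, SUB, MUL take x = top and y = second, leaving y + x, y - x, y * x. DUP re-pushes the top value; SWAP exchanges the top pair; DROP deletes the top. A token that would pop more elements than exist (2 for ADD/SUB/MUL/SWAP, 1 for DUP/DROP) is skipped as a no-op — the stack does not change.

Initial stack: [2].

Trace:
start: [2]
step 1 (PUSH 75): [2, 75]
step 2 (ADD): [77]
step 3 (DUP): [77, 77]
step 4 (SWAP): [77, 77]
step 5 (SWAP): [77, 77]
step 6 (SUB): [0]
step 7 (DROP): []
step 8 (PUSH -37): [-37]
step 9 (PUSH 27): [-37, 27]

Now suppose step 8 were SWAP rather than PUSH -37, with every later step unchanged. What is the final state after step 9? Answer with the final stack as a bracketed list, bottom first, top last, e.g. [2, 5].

(re-executing from step 8 with the substitution; state before step 8: [])
step 8 (SWAP): []
step 9 (PUSH 27): [27]

[27]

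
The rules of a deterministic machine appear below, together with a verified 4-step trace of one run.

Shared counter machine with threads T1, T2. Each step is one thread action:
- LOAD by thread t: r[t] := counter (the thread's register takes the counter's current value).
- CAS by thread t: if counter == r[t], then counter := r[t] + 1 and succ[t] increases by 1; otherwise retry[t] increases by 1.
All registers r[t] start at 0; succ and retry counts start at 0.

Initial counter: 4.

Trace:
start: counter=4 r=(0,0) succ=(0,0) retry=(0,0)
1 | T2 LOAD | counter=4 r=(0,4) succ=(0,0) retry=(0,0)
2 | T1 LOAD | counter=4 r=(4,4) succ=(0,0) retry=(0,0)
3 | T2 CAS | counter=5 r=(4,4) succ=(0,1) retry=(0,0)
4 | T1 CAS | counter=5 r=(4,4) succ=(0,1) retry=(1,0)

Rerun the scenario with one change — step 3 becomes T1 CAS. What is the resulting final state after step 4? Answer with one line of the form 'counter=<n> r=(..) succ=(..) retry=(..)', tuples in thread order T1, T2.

counter=5 r=(4,4) succ=(1,0) retry=(1,0)

(re-executing from step 3 with the substitution; state before step 3: counter=4 r=(4,4) succ=(0,0) retry=(0,0))
3 | T1 CAS | counter=5 r=(4,4) succ=(1,0) retry=(0,0)
4 | T1 CAS | counter=5 r=(4,4) succ=(1,0) retry=(1,0)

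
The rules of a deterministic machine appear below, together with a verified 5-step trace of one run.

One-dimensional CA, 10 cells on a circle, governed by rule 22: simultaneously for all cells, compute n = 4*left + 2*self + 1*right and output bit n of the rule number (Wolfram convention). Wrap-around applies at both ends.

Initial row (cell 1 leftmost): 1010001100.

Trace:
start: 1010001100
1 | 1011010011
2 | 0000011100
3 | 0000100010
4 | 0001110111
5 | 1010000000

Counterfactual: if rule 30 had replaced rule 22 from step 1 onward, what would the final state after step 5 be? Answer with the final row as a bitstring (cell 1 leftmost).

1110000000

(re-executing steps 1..5 under rule 30; state before step 1: 1010001100)
1 | 1011011011
2 | 0010010010
3 | 0111111111
4 | 0100000000
5 | 1110000000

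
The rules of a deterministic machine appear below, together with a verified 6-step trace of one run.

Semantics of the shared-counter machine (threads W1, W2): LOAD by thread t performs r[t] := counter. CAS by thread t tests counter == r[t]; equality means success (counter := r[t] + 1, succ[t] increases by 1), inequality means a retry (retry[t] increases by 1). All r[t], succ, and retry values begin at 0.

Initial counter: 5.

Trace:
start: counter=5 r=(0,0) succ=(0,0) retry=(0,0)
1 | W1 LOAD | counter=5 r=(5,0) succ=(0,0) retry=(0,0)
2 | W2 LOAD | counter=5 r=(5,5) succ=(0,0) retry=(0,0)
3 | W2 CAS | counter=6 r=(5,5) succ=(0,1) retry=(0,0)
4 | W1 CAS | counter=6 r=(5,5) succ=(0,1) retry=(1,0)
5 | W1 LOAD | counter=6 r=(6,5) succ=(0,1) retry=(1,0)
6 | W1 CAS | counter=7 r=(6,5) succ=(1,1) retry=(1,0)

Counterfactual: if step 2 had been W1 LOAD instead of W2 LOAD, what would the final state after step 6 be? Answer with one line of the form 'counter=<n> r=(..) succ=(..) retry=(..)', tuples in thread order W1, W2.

(re-executing from step 2 with the substitution; state before step 2: counter=5 r=(5,0) succ=(0,0) retry=(0,0))
2 | W1 LOAD | counter=5 r=(5,0) succ=(0,0) retry=(0,0)
3 | W2 CAS | counter=5 r=(5,0) succ=(0,0) retry=(0,1)
4 | W1 CAS | counter=6 r=(5,0) succ=(1,0) retry=(0,1)
5 | W1 LOAD | counter=6 r=(6,0) succ=(1,0) retry=(0,1)
6 | W1 CAS | counter=7 r=(6,0) succ=(2,0) retry=(0,1)

counter=7 r=(6,0) succ=(2,0) retry=(0,1)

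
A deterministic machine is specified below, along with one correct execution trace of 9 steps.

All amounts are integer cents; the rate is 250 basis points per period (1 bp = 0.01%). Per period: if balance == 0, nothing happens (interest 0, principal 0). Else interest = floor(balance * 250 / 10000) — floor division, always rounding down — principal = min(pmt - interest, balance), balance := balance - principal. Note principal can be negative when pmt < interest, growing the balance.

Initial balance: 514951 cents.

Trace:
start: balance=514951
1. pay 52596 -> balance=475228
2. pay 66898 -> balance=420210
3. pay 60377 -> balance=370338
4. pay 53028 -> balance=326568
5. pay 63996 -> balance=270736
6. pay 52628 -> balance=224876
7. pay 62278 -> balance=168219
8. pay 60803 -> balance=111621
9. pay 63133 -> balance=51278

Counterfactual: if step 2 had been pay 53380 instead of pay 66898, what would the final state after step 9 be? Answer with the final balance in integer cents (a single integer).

67346

(re-executing from step 2 with the substitution; state before step 2: balance=475228)
2. pay 53380 -> balance=433728
3. pay 60377 -> balance=384194
4. pay 53028 -> balance=340770
5. pay 63996 -> balance=285293
6. pay 52628 -> balance=239797
7. pay 62278 -> balance=183513
8. pay 60803 -> balance=127297
9. pay 63133 -> balance=67346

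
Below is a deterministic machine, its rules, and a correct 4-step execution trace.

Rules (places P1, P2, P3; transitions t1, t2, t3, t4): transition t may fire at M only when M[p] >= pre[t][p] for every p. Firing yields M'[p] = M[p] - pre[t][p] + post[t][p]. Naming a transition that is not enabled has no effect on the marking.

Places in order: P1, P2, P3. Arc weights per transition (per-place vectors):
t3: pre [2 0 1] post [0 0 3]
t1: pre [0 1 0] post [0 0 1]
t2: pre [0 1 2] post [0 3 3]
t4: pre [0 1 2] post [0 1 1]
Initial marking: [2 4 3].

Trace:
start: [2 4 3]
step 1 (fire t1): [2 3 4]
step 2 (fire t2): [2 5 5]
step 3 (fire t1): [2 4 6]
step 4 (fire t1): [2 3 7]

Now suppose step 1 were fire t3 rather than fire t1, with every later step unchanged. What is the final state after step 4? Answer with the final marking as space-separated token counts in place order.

(re-executing from step 1 with the substitution; state before step 1: [2 4 3])
step 1 (fire t3): [0 4 5]
step 2 (fire t2): [0 6 6]
step 3 (fire t1): [0 5 7]
step 4 (fire t1): [0 4 8]

0 4 8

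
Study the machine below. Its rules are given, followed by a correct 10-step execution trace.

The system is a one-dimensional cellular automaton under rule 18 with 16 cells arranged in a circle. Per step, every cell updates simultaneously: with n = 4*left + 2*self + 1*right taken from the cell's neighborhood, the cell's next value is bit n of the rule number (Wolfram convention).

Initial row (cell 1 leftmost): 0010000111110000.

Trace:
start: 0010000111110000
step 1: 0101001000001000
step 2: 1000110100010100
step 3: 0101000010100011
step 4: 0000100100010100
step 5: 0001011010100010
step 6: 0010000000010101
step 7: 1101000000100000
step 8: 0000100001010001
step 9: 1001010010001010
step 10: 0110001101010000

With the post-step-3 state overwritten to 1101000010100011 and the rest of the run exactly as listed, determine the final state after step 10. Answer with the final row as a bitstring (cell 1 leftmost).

state after step 3 := 1101000010100011
step 4: 0000100100010100
step 5: 0001011010100010
step 6: 0010000000010101
step 7: 1101000000100000
step 8: 0000100001010001
step 9: 1001010010001010
step 10: 0110001101010000

0110001101010000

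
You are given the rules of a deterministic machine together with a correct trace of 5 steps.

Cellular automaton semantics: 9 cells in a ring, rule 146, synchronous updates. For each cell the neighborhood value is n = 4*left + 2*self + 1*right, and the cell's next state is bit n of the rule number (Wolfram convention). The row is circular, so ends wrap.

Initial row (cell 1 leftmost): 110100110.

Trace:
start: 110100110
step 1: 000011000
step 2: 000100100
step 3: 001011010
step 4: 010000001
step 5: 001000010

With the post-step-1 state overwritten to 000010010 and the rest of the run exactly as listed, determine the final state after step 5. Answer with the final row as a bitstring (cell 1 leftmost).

state after step 1 := 000010010
step 2: 000101101
step 3: 101000000
step 4: 000100001
step 5: 101010010

101010010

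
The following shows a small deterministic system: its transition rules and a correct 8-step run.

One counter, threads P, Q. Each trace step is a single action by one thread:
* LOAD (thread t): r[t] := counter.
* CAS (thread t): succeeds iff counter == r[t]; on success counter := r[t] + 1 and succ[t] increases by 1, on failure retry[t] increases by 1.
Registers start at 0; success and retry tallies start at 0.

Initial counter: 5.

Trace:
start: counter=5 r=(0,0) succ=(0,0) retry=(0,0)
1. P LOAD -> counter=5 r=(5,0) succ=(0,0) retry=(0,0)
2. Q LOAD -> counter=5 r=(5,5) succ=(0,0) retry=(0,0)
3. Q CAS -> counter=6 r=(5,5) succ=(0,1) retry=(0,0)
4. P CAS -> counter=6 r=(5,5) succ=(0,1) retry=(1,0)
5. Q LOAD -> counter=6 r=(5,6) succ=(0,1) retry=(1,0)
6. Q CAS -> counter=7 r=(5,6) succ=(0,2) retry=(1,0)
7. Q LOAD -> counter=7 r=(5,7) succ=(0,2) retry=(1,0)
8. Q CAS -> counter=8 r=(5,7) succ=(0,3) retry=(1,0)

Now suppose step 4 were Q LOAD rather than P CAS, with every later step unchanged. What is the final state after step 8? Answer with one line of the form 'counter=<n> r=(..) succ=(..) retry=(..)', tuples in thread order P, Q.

(re-executing from step 4 with the substitution; state before step 4: counter=6 r=(5,5) succ=(0,1) retry=(0,0))
4. Q LOAD -> counter=6 r=(5,6) succ=(0,1) retry=(0,0)
5. Q LOAD -> counter=6 r=(5,6) succ=(0,1) retry=(0,0)
6. Q CAS -> counter=7 r=(5,6) succ=(0,2) retry=(0,0)
7. Q LOAD -> counter=7 r=(5,7) succ=(0,2) retry=(0,0)
8. Q CAS -> counter=8 r=(5,7) succ=(0,3) retry=(0,0)

counter=8 r=(5,7) succ=(0,3) retry=(0,0)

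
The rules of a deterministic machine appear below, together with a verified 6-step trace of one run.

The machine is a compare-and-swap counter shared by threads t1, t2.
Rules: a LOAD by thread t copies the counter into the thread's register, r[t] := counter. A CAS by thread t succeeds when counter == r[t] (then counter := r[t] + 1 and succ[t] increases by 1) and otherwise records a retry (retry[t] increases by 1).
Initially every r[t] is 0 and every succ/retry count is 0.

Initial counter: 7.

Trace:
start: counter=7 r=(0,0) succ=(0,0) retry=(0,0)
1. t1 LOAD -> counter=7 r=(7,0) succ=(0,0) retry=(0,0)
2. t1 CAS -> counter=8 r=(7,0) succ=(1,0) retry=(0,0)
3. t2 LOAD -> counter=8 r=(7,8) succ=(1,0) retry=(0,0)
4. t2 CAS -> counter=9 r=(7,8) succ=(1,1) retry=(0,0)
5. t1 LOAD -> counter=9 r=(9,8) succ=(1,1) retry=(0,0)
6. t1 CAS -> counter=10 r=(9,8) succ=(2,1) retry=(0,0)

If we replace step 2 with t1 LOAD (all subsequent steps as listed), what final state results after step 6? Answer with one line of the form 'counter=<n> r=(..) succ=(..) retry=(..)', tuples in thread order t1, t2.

(re-executing from step 2 with the substitution; state before step 2: counter=7 r=(7,0) succ=(0,0) retry=(0,0))
2. t1 LOAD -> counter=7 r=(7,0) succ=(0,0) retry=(0,0)
3. t2 LOAD -> counter=7 r=(7,7) succ=(0,0) retry=(0,0)
4. t2 CAS -> counter=8 r=(7,7) succ=(0,1) retry=(0,0)
5. t1 LOAD -> counter=8 r=(8,7) succ=(0,1) retry=(0,0)
6. t1 CAS -> counter=9 r=(8,7) succ=(1,1) retry=(0,0)

counter=9 r=(8,7) succ=(1,1) retry=(0,0)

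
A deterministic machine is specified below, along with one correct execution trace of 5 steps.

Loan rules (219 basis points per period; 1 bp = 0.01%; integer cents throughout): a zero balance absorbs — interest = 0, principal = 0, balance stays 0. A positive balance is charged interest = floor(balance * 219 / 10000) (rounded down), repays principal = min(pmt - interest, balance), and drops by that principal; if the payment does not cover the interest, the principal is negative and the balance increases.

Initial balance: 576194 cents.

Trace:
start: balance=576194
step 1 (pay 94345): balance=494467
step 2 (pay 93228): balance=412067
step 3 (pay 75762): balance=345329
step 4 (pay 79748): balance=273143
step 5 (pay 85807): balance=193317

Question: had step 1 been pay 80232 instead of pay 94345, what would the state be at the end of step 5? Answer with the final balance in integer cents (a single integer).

208708

(re-executing from step 1 with the substitution; state before step 1: balance=576194)
step 1 (pay 80232): balance=508580
step 2 (pay 93228): balance=426489
step 3 (pay 75762): balance=360067
step 4 (pay 79748): balance=288204
step 5 (pay 85807): balance=208708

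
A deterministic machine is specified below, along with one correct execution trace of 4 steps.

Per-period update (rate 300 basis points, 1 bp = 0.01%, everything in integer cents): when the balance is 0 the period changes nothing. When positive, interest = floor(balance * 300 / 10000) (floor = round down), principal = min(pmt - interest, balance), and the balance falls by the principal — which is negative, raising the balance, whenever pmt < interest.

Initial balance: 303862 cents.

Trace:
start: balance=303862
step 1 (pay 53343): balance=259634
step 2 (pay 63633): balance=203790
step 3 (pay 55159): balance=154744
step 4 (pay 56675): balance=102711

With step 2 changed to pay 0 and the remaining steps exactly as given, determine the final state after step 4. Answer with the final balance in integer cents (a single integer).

(re-executing from step 2 with the substitution; state before step 2: balance=259634)
step 2 (pay 0): balance=267423
step 3 (pay 55159): balance=220286
step 4 (pay 56675): balance=170219

170219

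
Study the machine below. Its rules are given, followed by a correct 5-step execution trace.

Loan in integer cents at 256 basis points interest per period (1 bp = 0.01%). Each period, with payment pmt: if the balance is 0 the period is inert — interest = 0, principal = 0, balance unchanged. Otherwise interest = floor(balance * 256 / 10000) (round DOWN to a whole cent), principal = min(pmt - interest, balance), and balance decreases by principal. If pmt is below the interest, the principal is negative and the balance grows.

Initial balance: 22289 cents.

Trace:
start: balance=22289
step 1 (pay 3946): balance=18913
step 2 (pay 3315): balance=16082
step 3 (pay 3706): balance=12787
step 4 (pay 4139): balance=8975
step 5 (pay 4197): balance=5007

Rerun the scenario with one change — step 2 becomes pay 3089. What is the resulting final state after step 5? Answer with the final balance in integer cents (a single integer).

5251

(re-executing from step 2 with the substitution; state before step 2: balance=18913)
step 2 (pay 3089): balance=16308
step 3 (pay 3706): balance=13019
step 4 (pay 4139): balance=9213
step 5 (pay 4197): balance=5251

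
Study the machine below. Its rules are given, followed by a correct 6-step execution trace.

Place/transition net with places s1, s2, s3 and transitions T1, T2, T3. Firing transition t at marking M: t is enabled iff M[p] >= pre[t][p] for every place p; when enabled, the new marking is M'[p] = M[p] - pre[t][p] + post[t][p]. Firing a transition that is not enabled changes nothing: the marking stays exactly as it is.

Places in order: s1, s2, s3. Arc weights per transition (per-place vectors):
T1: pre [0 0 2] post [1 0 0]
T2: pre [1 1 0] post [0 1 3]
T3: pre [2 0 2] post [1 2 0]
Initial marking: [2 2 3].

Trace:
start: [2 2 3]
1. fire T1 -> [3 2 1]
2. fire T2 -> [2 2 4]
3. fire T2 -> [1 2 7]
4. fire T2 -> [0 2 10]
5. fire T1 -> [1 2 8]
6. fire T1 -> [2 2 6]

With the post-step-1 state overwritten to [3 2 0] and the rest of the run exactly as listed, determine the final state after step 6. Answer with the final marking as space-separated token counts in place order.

state after step 1 := [3 2 0]
2. fire T2 -> [2 2 3]
3. fire T2 -> [1 2 6]
4. fire T2 -> [0 2 9]
5. fire T1 -> [1 2 7]
6. fire T1 -> [2 2 5]

2 2 5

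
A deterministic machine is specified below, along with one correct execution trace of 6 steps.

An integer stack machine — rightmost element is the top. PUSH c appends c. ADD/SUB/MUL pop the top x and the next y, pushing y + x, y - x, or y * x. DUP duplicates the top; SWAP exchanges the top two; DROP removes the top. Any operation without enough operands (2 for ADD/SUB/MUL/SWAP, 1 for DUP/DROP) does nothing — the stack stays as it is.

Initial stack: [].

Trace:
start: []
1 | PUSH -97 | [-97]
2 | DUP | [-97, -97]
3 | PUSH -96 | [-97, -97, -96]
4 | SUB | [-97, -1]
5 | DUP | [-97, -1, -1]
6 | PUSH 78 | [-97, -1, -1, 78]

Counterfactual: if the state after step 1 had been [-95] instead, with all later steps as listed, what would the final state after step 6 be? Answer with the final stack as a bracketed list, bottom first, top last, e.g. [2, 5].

[-95, 1, 1, 78]

state after step 1 := [-95]
2 | DUP | [-95, -95]
3 | PUSH -96 | [-95, -95, -96]
4 | SUB | [-95, 1]
5 | DUP | [-95, 1, 1]
6 | PUSH 78 | [-95, 1, 1, 78]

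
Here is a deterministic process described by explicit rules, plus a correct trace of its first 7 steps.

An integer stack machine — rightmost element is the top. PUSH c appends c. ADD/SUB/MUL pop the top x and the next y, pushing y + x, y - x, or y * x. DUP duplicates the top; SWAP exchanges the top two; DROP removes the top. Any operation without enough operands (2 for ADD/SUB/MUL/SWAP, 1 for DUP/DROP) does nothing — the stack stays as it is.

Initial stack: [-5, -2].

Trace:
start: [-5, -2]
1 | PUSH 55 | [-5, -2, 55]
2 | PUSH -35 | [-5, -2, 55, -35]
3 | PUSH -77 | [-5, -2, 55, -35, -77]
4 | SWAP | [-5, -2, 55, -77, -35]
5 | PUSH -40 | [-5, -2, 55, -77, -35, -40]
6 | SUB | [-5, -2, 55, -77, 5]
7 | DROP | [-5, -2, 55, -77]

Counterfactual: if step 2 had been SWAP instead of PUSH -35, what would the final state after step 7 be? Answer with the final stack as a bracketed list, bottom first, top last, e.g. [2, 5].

[-5, 55, -77]

(re-executing from step 2 with the substitution; state before step 2: [-5, -2, 55])
2 | SWAP | [-5, 55, -2]
3 | PUSH -77 | [-5, 55, -2, -77]
4 | SWAP | [-5, 55, -77, -2]
5 | PUSH -40 | [-5, 55, -77, -2, -40]
6 | SUB | [-5, 55, -77, 38]
7 | DROP | [-5, 55, -77]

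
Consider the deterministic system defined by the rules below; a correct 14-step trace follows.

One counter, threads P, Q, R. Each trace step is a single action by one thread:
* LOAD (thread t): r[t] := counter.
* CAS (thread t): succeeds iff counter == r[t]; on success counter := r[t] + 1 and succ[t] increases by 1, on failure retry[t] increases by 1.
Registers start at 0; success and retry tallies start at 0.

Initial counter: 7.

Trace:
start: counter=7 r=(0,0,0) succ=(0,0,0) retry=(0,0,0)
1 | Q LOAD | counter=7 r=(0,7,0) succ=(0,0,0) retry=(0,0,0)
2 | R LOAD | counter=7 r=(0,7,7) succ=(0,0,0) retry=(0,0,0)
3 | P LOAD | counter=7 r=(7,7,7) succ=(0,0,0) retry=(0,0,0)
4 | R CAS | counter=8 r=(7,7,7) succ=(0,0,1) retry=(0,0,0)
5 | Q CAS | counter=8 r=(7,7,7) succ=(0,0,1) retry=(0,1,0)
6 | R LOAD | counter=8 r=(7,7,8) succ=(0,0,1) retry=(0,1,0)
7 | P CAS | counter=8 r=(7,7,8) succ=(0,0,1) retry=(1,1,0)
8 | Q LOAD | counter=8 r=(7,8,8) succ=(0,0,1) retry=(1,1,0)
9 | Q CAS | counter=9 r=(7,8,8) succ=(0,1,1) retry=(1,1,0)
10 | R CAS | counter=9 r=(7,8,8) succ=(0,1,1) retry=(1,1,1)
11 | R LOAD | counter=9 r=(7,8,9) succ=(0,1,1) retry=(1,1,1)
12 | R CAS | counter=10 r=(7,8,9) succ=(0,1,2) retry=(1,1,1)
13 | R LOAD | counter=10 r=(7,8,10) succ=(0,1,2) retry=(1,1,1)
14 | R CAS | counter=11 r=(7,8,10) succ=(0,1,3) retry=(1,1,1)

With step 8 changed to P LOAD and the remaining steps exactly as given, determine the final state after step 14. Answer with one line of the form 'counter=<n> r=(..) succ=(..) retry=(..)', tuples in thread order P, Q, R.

(re-executing from step 8 with the substitution; state before step 8: counter=8 r=(7,7,8) succ=(0,0,1) retry=(1,1,0))
8 | P LOAD | counter=8 r=(8,7,8) succ=(0,0,1) retry=(1,1,0)
9 | Q CAS | counter=8 r=(8,7,8) succ=(0,0,1) retry=(1,2,0)
10 | R CAS | counter=9 r=(8,7,8) succ=(0,0,2) retry=(1,2,0)
11 | R LOAD | counter=9 r=(8,7,9) succ=(0,0,2) retry=(1,2,0)
12 | R CAS | counter=10 r=(8,7,9) succ=(0,0,3) retry=(1,2,0)
13 | R LOAD | counter=10 r=(8,7,10) succ=(0,0,3) retry=(1,2,0)
14 | R CAS | counter=11 r=(8,7,10) succ=(0,0,4) retry=(1,2,0)

counter=11 r=(8,7,10) succ=(0,0,4) retry=(1,2,0)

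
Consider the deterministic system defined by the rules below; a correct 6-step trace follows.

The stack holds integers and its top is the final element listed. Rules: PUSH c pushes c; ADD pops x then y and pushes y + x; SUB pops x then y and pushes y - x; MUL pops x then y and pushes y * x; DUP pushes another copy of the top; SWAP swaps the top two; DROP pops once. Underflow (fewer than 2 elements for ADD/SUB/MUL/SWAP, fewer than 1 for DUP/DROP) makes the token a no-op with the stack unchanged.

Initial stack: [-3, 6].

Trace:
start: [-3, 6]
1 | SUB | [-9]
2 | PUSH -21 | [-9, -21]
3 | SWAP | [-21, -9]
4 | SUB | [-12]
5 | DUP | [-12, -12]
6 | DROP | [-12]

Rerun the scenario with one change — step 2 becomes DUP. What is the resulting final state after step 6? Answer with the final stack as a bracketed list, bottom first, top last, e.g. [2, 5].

[0]

(re-executing from step 2 with the substitution; state before step 2: [-9])
2 | DUP | [-9, -9]
3 | SWAP | [-9, -9]
4 | SUB | [0]
5 | DUP | [0, 0]
6 | DROP | [0]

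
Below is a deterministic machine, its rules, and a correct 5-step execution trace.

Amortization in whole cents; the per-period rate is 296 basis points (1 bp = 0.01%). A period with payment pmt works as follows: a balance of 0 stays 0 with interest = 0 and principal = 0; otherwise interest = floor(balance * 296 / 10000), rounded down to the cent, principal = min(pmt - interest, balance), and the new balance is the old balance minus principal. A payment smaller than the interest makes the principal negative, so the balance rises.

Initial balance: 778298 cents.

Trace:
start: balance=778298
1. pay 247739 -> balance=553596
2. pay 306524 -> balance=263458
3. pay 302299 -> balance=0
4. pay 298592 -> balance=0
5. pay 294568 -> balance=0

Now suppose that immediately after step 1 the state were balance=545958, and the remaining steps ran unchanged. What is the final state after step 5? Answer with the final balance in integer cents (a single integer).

0

state after step 1 := balance=545958
2. pay 306524 -> balance=255594
3. pay 302299 -> balance=0
4. pay 298592 -> balance=0
5. pay 294568 -> balance=0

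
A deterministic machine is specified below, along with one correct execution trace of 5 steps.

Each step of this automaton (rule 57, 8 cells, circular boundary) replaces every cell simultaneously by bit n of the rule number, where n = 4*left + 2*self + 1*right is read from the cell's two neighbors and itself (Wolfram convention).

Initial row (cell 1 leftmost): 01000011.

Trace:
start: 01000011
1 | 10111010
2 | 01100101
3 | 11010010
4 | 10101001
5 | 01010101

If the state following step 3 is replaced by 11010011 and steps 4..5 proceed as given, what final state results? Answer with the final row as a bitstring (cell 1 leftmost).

state after step 3 := 11010011
4 | 00101010
5 | 10010101

10010101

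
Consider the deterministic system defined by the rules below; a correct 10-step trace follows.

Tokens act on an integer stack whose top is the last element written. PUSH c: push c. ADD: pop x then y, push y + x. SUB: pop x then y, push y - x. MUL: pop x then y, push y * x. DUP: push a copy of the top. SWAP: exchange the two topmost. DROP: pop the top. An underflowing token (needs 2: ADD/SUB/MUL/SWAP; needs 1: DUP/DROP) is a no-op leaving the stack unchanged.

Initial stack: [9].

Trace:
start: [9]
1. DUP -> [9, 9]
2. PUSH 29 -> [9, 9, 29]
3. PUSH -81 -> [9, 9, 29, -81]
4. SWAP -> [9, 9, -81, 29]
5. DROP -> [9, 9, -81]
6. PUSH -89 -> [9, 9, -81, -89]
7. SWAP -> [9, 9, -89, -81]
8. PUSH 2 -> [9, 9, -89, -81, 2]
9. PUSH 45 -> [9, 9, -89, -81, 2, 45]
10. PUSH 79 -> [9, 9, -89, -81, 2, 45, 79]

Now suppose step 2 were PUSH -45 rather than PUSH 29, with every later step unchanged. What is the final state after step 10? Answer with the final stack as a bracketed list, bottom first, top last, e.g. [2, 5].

[9, 9, -89, -81, 2, 45, 79]

(re-executing from step 2 with the substitution; state before step 2: [9, 9])
2. PUSH -45 -> [9, 9, -45]
3. PUSH -81 -> [9, 9, -45, -81]
4. SWAP -> [9, 9, -81, -45]
5. DROP -> [9, 9, -81]
6. PUSH -89 -> [9, 9, -81, -89]
7. SWAP -> [9, 9, -89, -81]
8. PUSH 2 -> [9, 9, -89, -81, 2]
9. PUSH 45 -> [9, 9, -89, -81, 2, 45]
10. PUSH 79 -> [9, 9, -89, -81, 2, 45, 79]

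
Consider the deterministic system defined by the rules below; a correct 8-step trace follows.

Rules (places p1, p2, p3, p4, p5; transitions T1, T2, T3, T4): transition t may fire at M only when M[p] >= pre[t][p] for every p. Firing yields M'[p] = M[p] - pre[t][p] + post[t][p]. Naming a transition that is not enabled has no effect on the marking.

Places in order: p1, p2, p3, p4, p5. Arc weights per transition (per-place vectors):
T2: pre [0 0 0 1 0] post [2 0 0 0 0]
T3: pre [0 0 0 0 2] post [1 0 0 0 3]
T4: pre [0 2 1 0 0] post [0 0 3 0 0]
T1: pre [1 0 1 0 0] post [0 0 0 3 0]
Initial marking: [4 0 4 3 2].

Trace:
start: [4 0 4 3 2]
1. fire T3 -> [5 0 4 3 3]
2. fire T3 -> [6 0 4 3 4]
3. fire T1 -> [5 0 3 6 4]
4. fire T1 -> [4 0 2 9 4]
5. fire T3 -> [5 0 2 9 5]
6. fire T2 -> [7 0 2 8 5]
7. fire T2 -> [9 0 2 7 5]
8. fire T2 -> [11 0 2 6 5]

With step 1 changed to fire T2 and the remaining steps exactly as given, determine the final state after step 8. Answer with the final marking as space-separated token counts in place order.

(re-executing from step 1 with the substitution; state before step 1: [4 0 4 3 2])
1. fire T2 -> [6 0 4 2 2]
2. fire T3 -> [7 0 4 2 3]
3. fire T1 -> [6 0 3 5 3]
4. fire T1 -> [5 0 2 8 3]
5. fire T3 -> [6 0 2 8 4]
6. fire T2 -> [8 0 2 7 4]
7. fire T2 -> [10 0 2 6 4]
8. fire T2 -> [12 0 2 5 4]

12 0 2 5 4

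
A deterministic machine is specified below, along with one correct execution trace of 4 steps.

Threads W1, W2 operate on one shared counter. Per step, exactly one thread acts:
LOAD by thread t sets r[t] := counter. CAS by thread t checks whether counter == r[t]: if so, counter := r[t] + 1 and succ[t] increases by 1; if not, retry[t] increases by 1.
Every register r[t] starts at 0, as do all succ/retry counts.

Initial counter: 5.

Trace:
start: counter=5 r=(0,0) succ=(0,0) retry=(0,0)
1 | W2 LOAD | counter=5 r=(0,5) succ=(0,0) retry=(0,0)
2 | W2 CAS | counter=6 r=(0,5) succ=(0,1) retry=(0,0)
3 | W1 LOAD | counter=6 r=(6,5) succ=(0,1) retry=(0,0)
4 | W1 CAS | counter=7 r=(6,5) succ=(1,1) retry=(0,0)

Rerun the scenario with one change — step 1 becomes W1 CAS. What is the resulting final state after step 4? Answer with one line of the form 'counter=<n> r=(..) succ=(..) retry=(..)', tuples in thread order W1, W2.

(re-executing from step 1 with the substitution; state before step 1: counter=5 r=(0,0) succ=(0,0) retry=(0,0))
1 | W1 CAS | counter=5 r=(0,0) succ=(0,0) retry=(1,0)
2 | W2 CAS | counter=5 r=(0,0) succ=(0,0) retry=(1,1)
3 | W1 LOAD | counter=5 r=(5,0) succ=(0,0) retry=(1,1)
4 | W1 CAS | counter=6 r=(5,0) succ=(1,0) retry=(1,1)

counter=6 r=(5,0) succ=(1,0) retry=(1,1)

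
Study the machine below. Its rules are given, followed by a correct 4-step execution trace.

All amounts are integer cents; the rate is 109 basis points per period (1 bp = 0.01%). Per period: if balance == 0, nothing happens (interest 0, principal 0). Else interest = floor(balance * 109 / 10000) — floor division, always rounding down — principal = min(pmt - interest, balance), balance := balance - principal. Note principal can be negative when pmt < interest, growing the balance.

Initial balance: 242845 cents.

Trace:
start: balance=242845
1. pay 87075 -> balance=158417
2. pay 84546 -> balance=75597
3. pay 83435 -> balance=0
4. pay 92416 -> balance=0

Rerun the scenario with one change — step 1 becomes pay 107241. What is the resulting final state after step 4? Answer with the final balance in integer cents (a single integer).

(re-executing from step 1 with the substitution; state before step 1: balance=242845)
1. pay 107241 -> balance=138251
2. pay 84546 -> balance=55211
3. pay 83435 -> balance=0
4. pay 92416 -> balance=0

0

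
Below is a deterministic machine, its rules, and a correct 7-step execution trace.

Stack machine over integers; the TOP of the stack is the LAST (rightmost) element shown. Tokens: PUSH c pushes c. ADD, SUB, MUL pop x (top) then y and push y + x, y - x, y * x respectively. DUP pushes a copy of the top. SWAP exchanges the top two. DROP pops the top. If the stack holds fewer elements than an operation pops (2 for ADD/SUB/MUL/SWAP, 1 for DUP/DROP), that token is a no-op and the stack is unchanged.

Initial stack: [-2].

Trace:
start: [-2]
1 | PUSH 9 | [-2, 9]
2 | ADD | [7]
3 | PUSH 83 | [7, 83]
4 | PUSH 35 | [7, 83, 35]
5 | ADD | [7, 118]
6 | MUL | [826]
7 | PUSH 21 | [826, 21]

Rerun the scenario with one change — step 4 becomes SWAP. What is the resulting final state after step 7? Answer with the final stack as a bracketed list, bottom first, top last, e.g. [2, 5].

[90, 21]

(re-executing from step 4 with the substitution; state before step 4: [7, 83])
4 | SWAP | [83, 7]
5 | ADD | [90]
6 | MUL | [90]
7 | PUSH 21 | [90, 21]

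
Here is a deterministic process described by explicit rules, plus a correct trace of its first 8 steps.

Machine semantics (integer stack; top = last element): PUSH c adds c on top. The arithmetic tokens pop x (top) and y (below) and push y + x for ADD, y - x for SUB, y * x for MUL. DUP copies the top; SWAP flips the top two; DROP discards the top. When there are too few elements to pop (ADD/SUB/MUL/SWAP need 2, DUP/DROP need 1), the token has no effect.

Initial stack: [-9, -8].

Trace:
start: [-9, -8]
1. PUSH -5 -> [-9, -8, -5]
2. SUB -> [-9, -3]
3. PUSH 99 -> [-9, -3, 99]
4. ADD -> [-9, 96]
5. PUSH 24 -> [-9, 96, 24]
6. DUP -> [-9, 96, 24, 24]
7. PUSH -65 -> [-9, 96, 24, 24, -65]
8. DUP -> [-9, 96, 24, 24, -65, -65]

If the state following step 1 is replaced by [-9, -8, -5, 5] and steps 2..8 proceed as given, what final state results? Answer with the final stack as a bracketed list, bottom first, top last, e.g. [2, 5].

state after step 1 := [-9, -8, -5, 5]
2. SUB -> [-9, -8, -10]
3. PUSH 99 -> [-9, -8, -10, 99]
4. ADD -> [-9, -8, 89]
5. PUSH 24 -> [-9, -8, 89, 24]
6. DUP -> [-9, -8, 89, 24, 24]
7. PUSH -65 -> [-9, -8, 89, 24, 24, -65]
8. DUP -> [-9, -8, 89, 24, 24, -65, -65]

[-9, -8, 89, 24, 24, -65, -65]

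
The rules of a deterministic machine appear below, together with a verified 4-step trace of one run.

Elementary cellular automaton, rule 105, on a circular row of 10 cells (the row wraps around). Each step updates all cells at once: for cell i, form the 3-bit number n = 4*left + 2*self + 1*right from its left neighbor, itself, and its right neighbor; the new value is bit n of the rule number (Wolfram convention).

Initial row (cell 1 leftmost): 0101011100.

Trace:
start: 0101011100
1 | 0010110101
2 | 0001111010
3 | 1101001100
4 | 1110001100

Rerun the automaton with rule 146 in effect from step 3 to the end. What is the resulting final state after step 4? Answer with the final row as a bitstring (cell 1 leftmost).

1100001010

(re-executing steps 3..4 under rule 146; state before step 3: 0001111010)
3 | 0010110001
4 | 1100001010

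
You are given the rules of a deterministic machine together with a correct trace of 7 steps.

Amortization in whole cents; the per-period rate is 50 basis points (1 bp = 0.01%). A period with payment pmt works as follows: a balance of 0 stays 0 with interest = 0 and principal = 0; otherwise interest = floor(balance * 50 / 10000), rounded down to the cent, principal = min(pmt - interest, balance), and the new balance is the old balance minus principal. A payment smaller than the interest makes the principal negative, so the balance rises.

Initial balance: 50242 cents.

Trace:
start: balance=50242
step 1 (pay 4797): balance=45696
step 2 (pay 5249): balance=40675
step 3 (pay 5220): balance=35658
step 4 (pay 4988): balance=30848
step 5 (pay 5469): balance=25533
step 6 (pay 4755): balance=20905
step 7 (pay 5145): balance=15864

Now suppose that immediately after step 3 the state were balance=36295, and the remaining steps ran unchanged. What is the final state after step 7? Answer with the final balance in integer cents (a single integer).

state after step 3 := balance=36295
step 4 (pay 4988): balance=31488
step 5 (pay 5469): balance=26176
step 6 (pay 4755): balance=21551
step 7 (pay 5145): balance=16513

16513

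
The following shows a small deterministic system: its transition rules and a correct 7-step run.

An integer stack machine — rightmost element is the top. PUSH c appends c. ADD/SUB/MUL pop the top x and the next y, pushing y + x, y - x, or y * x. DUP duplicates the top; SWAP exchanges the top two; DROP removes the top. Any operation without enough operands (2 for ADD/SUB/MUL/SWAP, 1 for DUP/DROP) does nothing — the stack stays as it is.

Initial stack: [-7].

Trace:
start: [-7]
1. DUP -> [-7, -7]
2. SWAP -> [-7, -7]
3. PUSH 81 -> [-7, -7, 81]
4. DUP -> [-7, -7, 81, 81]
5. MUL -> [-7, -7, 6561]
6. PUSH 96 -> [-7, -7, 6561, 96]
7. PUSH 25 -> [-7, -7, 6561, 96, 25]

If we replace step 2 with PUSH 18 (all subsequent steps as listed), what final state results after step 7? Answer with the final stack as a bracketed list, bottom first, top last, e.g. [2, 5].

(re-executing from step 2 with the substitution; state before step 2: [-7, -7])
2. PUSH 18 -> [-7, -7, 18]
3. PUSH 81 -> [-7, -7, 18, 81]
4. DUP -> [-7, -7, 18, 81, 81]
5. MUL -> [-7, -7, 18, 6561]
6. PUSH 96 -> [-7, -7, 18, 6561, 96]
7. PUSH 25 -> [-7, -7, 18, 6561, 96, 25]

[-7, -7, 18, 6561, 96, 25]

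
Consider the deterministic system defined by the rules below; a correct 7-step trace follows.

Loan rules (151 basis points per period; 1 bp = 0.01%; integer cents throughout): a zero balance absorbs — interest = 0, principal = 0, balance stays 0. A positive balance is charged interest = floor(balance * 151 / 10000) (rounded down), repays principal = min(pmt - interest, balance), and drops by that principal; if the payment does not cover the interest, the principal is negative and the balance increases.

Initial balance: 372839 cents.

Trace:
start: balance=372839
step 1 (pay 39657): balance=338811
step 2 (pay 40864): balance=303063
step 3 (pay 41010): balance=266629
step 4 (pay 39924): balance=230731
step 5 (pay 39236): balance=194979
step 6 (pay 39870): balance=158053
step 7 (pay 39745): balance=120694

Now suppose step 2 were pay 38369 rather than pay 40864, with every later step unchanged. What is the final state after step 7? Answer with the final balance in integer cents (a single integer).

(re-executing from step 2 with the substitution; state before step 2: balance=338811)
step 2 (pay 38369): balance=305558
step 3 (pay 41010): balance=269161
step 4 (pay 39924): balance=233301
step 5 (pay 39236): balance=197587
step 6 (pay 39870): balance=160700
step 7 (pay 39745): balance=123381

123381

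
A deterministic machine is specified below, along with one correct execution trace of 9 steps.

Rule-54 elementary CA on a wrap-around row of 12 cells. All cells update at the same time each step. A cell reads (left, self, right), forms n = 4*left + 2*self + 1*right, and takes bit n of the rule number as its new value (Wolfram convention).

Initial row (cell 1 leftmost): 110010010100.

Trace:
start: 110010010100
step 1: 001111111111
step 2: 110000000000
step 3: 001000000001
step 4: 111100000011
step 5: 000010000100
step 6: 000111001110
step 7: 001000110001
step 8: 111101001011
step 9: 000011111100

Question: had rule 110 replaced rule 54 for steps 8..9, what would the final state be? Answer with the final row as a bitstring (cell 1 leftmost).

(re-executing steps 8..9 under rule 110; state before step 8: 001000110001)
step 8: 011001110011
step 9: 111011010111

111011010111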